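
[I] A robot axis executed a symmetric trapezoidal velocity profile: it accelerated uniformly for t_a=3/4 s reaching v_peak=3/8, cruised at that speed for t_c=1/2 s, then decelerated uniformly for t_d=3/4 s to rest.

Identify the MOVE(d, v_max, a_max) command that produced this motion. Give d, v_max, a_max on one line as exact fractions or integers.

d=15/32 v_max=3/8 a_max=1/2

a_max = (3/8)/(3/4) = 1/2
d_a = ½·3/8·3/4 = 9/64; d_c = 3/8·1/2 = 3/16
d = 2·9/64 + 3/16 = 15/32
t_c = 1/2 > 0 ⇒ limit active, v_max = 3/8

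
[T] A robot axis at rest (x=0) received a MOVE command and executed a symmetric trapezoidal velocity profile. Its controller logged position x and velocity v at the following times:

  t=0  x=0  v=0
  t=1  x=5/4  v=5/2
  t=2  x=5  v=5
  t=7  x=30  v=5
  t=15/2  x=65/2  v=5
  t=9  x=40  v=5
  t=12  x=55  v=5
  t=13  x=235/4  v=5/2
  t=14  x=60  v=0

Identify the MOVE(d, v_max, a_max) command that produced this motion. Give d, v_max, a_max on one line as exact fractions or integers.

d=60 v_max=5 a_max=5/2

final state: t=14, x=60, v=0 → d = 60
a_max = (5/2−0)/(1−0) = 5/2
max v = 5 over t∈[2,12] → v_max = 5
check: 5·(2+10) = 60 ✓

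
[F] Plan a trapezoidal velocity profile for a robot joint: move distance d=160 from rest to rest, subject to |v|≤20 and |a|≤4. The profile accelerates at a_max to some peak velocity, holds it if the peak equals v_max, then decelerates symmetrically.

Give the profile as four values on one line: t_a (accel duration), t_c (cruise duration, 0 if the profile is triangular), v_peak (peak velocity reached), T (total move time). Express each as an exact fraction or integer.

vₘ²/aₘ = 20²/4 = 100
160 ≥ 100 so v_max reached
t_a = 20/4 = 5; v_peak = 20
d_cruise = 160 − 100 = 60; t_c = 60/20 = 3
T = 2·5 + 3 = 13

t_a=5 t_c=3 v_peak=20 T=13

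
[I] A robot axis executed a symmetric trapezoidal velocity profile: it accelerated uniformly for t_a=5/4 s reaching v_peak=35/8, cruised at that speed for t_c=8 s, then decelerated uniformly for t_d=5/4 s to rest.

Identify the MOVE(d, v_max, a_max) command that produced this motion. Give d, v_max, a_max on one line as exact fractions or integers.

d=1295/32 v_max=35/8 a_max=7/2

a_max = (35/8)/(5/4) = 7/2
d_a = ½·35/8·5/4 = 175/64; d_c = 35/8·8 = 35
d = 2·175/64 + 35 = 1295/32
t_c = 8 > 0 → v_max = v_peak = 35/8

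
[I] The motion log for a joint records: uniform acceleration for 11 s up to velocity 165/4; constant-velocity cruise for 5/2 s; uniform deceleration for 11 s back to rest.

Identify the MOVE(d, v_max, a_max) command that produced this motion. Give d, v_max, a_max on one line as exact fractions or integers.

d=4455/8 v_max=165/4 a_max=15/4

a_max = (165/4)/11 = 15/4
d_a = ½·165/4·11 = 1815/8; d_c = 165/4·5/2 = 825/8
d = 2·1815/8 + 825/8 = 4455/8
t_c = 5/2 > 0 so v_max = 165/4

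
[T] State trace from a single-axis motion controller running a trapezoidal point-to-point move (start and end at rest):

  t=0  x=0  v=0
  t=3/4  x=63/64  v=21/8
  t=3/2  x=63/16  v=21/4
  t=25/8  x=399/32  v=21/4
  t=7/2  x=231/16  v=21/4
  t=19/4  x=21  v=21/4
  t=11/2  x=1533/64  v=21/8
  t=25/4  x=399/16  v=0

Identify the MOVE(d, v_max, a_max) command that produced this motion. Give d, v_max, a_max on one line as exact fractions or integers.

final state: t=25/4, x=399/16, v=0 → d = 399/16
a_max = (21/8−0)/(3/4−0) = 7/2
max v = 21/4 over t∈[3/2,19/4] → v_max = 21/4
check: 21/4·(3/2+13/4) = 399/16 ✓

d=399/16 v_max=21/4 a_max=7/2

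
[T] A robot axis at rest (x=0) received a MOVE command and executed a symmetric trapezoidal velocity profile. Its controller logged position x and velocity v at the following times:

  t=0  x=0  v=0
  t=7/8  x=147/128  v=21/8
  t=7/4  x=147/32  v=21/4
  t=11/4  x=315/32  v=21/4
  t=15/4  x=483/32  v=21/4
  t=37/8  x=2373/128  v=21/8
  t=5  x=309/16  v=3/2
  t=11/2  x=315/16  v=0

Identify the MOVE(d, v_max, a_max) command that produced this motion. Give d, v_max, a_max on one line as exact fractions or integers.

d=315/16 v_max=21/4 a_max=3

final state: t=11/2, x=315/16, v=0 → d = 315/16
a_max = (21/8−0)/(7/8−0) = 3
max v = 21/4 over t∈[7/4,15/4] → v_max = 21/4
check: 21/4·(7/4+2) = 315/16 ✓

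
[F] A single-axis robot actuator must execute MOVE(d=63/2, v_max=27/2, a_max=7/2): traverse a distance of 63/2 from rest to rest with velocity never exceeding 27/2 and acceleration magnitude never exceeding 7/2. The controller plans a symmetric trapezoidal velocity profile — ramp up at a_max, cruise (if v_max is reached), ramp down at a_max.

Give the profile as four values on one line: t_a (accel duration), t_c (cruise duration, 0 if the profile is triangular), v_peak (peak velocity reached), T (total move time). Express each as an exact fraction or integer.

t_a=3 t_c=0 v_peak=21/2 T=6

vₘ²/aₘ = (27/2)²/(7/2) = 729/14
63/2 < 729/14 ⇒ no cruise
v_peak = √(63/2·7/2) = √(441/4) = 21/2
t_a = (21/2)/(7/2) = 3; t_c = 0
T = 2·3 = 6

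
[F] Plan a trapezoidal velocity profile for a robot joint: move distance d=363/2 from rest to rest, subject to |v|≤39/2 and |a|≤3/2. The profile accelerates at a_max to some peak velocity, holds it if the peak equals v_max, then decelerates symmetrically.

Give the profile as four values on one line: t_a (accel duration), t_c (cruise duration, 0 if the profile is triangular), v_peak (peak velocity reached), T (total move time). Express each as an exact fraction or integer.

vₘ²/aₘ = (39/2)²/(3/2) = 507/2
363/2 < 507/2 → triangular
v_peak = √(363/2·3/2) = √(1089/4) = 33/2
t_a = (33/2)/(3/2) = 11; t_c = 0
T = 2·11 = 22

t_a=11 t_c=0 v_peak=33/2 T=22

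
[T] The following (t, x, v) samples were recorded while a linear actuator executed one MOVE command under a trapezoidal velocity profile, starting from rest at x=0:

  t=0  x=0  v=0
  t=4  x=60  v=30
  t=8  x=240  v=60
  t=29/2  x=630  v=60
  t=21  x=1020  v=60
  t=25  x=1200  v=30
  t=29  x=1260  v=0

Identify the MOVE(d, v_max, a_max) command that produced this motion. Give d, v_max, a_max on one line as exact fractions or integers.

final state: t=29, x=1260, v=0 → d = 1260
a_max = (30−0)/(4−0) = 15/2
max v = 60 over t∈[8,21] → v_max = 60
check: 60·(8+13) = 1260 ✓

d=1260 v_max=60 a_max=15/2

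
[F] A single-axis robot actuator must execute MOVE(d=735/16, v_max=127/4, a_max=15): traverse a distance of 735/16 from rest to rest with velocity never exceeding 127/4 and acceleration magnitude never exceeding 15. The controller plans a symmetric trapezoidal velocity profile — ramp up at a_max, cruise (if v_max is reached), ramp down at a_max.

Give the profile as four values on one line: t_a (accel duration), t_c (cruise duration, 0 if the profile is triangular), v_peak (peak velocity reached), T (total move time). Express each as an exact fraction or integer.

vₘ²/aₘ = (127/4)²/15 = 16129/240
735/16 < 16129/240 ⇒ no cruise
v_peak = √(735/16·15) = √(11025/16) = 105/4
t_a = (105/4)/15 = 7/4; t_c = 0
T = 2·7/4 = 7/2

t_a=7/4 t_c=0 v_peak=105/4 T=7/2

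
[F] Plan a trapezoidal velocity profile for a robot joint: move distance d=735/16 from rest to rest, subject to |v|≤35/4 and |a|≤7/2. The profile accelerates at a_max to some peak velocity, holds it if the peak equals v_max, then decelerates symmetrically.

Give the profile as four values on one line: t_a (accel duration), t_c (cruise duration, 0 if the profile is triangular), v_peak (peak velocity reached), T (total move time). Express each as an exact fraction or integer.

t_a=5/2 t_c=11/4 v_peak=35/4 T=31/4

vₘ²/aₘ = (35/4)²/(7/2) = 175/8
735/16 ≥ 175/8 ⇒ cruise phase
t_a = (35/4)/(7/2) = 5/2; v_peak = 35/4
d_cruise = 735/16 − 175/8 = 385/16; t_c = (385/16)/(35/4) = 11/4
T = 2·5/2 + 11/4 = 31/4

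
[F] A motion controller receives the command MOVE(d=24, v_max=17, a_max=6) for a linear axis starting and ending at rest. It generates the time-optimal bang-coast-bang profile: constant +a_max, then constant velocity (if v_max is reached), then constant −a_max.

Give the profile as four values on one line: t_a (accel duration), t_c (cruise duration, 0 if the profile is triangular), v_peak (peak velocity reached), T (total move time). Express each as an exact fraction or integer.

v_max²/a_max = 17²/6 = 289/6
24 < 289/6 so t_c = 0
v_peak = √(24·6) = √144 = 12
t_a = 12/6 = 2; t_c = 0
T = 2·2 = 4

t_a=2 t_c=0 v_peak=12 T=4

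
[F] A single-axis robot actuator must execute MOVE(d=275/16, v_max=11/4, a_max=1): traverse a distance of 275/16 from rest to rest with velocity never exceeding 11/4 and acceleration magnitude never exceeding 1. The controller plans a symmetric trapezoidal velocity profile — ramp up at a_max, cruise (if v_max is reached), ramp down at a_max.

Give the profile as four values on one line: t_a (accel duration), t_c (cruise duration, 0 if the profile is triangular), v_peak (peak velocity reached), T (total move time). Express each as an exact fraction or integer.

t_a=11/4 t_c=7/2 v_peak=11/4 T=9

vₘ²/aₘ = (11/4)²/1 = 121/16
275/16 ≥ 121/16 ⇒ cruise phase
t_a = (11/4)/1 = 11/4; v_peak = 11/4
d_cruise = 275/16 − 121/16 = 77/8; t_c = (77/8)/(11/4) = 7/2
T = 2·11/4 + 7/2 = 9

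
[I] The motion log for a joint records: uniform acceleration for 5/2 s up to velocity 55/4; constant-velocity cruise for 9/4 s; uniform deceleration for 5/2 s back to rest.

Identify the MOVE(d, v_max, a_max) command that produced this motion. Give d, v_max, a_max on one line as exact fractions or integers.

a_max = (55/4)/(5/2) = 11/2
d_a = ½·55/4·5/2 = 275/16; d_c = 55/4·9/4 = 495/16
d = 2·275/16 + 495/16 = 1045/16
t_c = 9/4 > 0 ⇒ limit active, v_max = 55/4

d=1045/16 v_max=55/4 a_max=11/2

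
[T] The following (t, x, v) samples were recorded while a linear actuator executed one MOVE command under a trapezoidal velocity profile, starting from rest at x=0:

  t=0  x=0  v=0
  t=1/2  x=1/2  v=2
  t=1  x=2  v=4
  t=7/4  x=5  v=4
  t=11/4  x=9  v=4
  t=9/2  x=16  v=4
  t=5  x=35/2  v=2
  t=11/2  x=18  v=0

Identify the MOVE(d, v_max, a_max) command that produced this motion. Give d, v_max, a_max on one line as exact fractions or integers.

final state: t=11/2, x=18, v=0 → d = 18
a_max = (2−0)/(1/2−0) = 4
max v = 4 over t∈[1,9/2] → v_max = 4
check: 4·(1+7/2) = 18 ✓

d=18 v_max=4 a_max=4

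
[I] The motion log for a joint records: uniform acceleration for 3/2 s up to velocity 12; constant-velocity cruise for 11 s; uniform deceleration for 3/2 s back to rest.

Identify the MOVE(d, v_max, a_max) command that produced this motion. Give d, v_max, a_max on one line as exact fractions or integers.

d=150 v_max=12 a_max=8

a_max = 12/(3/2) = 8
d_a = ½·12·3/2 = 9; d_c = 12·11 = 132
d = 2·9 + 132 = 150
t_c = 11 > 0 so v_max = 12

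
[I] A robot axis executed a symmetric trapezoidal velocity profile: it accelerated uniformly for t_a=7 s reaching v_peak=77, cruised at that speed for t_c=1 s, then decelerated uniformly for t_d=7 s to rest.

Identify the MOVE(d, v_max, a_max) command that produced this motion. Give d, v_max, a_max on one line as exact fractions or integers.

d=616 v_max=77 a_max=11

a_max = 77/7 = 11
d_a = ½·77·7 = 539/2; d_c = 77·1 = 77
d = 2·539/2 + 77 = 616
t_c = 1 > 0 → v_max = v_peak = 77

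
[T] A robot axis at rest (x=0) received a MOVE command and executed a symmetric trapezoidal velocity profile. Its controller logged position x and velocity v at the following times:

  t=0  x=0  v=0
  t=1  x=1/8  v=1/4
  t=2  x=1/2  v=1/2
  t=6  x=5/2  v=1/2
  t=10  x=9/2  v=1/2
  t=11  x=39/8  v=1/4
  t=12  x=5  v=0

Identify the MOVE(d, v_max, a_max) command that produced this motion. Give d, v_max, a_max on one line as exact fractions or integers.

d=5 v_max=1/2 a_max=1/4

final state: t=12, x=5, v=0 → d = 5
a_max = (1/4−0)/(1−0) = 1/4
max v = 1/2 over t∈[2,10] → v_max = 1/2
check: 1/2·(2+8) = 5 ✓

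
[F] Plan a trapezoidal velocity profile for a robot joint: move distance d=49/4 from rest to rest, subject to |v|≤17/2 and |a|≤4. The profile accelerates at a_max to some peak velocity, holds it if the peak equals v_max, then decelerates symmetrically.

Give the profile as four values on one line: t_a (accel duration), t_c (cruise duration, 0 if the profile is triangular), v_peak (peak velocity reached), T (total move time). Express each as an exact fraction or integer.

t_a=7/4 t_c=0 v_peak=7 T=7/2

vₘ²/aₘ = (17/2)²/4 = 289/16
49/4 < 289/16 so t_c = 0
v_peak = √(49/4·4) = √49 = 7
t_a = 7/4; t_c = 0
T = 2·7/4 = 7/2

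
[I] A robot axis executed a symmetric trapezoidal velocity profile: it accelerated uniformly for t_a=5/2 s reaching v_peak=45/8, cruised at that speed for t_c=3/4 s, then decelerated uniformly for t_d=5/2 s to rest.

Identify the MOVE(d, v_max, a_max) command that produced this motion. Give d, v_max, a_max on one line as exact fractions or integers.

a_max = (45/8)/(5/2) = 9/4
d_a = ½·45/8·5/2 = 225/32; d_c = 45/8·3/4 = 135/32
d = 2·225/32 + 135/32 = 585/32
t_c = 3/4 > 0 so v_max = 45/8

d=585/32 v_max=45/8 a_max=9/4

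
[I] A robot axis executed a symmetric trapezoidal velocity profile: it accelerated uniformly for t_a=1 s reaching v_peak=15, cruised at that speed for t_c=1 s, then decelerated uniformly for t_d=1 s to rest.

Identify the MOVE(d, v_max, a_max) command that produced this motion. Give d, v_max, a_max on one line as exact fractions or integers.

d=30 v_max=15 a_max=15

a_max = 15/1 = 15
d_a = ½·15·1 = 15/2; d_c = 15·1 = 15
d = 2·15/2 + 15 = 30
t_c = 1 > 0 → v_max = v_peak = 15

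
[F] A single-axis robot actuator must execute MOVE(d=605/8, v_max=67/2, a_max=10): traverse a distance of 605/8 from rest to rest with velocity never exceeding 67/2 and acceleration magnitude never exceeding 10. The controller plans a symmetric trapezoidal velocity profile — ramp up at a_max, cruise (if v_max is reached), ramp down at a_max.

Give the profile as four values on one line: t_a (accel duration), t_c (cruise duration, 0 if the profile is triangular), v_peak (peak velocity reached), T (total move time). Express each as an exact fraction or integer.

t_a=11/4 t_c=0 v_peak=55/2 T=11/2

vₘ²/aₘ = (67/2)²/10 = 4489/40
605/8 < 4489/40 ⇒ no cruise
v_peak = √(605/8·10) = √(3025/4) = 55/2
t_a = (55/2)/10 = 11/4; t_c = 0
T = 2·11/4 = 11/2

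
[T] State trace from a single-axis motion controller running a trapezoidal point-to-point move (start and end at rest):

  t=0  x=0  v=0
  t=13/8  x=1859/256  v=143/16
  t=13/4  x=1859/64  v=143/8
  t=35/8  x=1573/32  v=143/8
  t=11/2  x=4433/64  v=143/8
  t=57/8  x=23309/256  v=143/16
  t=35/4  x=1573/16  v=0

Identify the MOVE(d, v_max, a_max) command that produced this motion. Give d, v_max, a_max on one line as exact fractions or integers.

final state: t=35/4, x=1573/16, v=0 → d = 1573/16
a_max = (143/16−0)/(13/8−0) = 11/2
max v = 143/8 over t∈[13/4,11/2] → v_max = 143/8
check: 143/8·(13/4+9/4) = 1573/16 ✓

d=1573/16 v_max=143/8 a_max=11/2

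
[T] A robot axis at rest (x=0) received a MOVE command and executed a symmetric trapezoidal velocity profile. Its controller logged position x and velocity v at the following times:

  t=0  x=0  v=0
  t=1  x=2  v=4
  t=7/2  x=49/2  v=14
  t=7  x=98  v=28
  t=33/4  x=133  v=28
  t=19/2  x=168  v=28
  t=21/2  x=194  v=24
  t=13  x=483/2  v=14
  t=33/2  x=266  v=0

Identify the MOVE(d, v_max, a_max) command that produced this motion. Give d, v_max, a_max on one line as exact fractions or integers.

final state: t=33/2, x=266, v=0 → d = 266
a_max = (4−0)/(1−0) = 4
max v = 28 over t∈[7,19/2] → v_max = 28
check: 28·(7+5/2) = 266 ✓

d=266 v_max=28 a_max=4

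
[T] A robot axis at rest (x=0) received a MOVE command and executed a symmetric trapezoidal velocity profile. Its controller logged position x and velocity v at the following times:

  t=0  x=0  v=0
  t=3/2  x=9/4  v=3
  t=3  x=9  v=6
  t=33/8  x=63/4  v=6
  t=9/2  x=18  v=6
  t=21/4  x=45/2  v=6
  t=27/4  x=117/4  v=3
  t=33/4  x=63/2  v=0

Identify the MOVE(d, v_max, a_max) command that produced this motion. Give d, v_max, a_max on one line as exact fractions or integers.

d=63/2 v_max=6 a_max=2

final state: t=33/4, x=63/2, v=0 → d = 63/2
a_max = (3−0)/(3/2−0) = 2
max v = 6 over t∈[3,21/4] → v_max = 6
check: 6·(3+9/4) = 63/2 ✓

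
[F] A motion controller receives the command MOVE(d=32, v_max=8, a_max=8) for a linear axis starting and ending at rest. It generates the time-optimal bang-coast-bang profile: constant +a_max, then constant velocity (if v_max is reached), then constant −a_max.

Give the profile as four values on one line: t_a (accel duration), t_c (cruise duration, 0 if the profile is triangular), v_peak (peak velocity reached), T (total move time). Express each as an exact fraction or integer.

t_a=1 t_c=3 v_peak=8 T=5

(v_max)²/a_max = 8²/8 = 8
32 ≥ 8 → trapezoidal
t_a = 8/8 = 1; v_peak = 8
d_cruise = 32 − 8 = 24; t_c = 24/8 = 3
T = 2·1 + 3 = 5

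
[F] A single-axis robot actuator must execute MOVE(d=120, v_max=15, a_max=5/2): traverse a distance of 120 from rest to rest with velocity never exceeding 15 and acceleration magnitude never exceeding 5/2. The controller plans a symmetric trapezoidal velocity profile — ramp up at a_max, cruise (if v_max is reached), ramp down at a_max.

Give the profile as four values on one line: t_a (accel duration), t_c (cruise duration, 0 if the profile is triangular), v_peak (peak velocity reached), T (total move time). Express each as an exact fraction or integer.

t_a=6 t_c=2 v_peak=15 T=14

(v_max)²/a_max = 15²/(5/2) = 90
120 ≥ 90 ⇒ cruise phase
t_a = 15/(5/2) = 6; v_peak = 15
d_cruise = 120 − 90 = 30; t_c = 30/15 = 2
T = 2·6 + 2 = 14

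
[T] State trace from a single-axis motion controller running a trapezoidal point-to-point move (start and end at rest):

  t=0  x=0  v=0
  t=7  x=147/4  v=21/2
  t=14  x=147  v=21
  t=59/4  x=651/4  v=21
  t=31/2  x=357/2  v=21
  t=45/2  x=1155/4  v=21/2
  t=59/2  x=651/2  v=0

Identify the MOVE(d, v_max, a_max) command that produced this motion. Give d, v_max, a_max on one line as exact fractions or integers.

final state: t=59/2, x=651/2, v=0 → d = 651/2
a_max = (21/2−0)/(7−0) = 3/2
max v = 21 over t∈[14,31/2] → v_max = 21
check: 21·(14+3/2) = 651/2 ✓

d=651/2 v_max=21 a_max=3/2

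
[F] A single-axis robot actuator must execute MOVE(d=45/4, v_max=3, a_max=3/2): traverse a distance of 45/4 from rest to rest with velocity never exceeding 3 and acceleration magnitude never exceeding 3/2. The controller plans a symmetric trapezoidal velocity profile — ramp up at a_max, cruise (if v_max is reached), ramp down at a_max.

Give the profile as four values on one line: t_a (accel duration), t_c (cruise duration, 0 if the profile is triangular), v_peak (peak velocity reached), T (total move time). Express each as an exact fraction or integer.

v_max²/a_max = 3²/(3/2) = 6
45/4 ≥ 6 so v_max reached
t_a = 3/(3/2) = 2; v_peak = 3
d_cruise = 45/4 − 6 = 21/4; t_c = (21/4)/3 = 7/4
T = 2·2 + 7/4 = 23/4

t_a=2 t_c=7/4 v_peak=3 T=23/4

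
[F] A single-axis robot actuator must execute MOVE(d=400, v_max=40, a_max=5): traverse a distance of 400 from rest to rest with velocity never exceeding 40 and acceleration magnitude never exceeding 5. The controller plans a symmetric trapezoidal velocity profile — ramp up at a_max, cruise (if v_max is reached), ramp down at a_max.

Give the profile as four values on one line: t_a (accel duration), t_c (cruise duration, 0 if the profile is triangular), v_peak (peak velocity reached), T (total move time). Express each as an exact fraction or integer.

v_max²/a_max = 40²/5 = 320
400 ≥ 320 ⇒ cruise phase
t_a = 40/5 = 8; v_peak = 40
d_cruise = 400 − 320 = 80; t_c = 80/40 = 2
T = 2·8 + 2 = 18

t_a=8 t_c=2 v_peak=40 T=18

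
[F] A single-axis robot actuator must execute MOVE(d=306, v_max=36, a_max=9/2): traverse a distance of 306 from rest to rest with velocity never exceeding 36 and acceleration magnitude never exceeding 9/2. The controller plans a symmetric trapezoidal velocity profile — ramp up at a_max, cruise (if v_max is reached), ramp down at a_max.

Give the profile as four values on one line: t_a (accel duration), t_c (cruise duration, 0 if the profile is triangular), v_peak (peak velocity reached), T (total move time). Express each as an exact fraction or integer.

t_a=8 t_c=1/2 v_peak=36 T=33/2

v_max²/a_max = 36²/(9/2) = 288
306 ≥ 288 so v_max reached
t_a = 36/(9/2) = 8; v_peak = 36
d_cruise = 306 − 288 = 18; t_c = 18/36 = 1/2
T = 2·8 + 1/2 = 33/2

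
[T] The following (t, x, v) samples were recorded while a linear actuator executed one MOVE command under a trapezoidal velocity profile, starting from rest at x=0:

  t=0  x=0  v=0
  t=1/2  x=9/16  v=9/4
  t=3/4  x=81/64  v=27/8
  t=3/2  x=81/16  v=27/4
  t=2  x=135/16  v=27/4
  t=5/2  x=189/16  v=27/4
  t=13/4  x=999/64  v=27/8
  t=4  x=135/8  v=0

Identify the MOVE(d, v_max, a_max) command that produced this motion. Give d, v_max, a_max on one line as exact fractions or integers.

final state: t=4, x=135/8, v=0 → d = 135/8
a_max = (9/4−0)/(1/2−0) = 9/2
max v = 27/4 over t∈[3/2,5/2] → v_max = 27/4
check: 27/4·(3/2+1) = 135/8 ✓

d=135/8 v_max=27/4 a_max=9/2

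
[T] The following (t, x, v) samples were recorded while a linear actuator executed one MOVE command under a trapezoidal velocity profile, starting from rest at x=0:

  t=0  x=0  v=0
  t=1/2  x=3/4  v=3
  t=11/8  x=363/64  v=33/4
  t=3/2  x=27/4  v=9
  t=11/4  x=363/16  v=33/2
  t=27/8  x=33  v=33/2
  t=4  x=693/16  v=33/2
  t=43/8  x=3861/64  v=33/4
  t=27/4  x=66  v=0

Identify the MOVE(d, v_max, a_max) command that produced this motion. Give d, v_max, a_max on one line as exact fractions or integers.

d=66 v_max=33/2 a_max=6

final state: t=27/4, x=66, v=0 → d = 66
a_max = (3−0)/(1/2−0) = 6
max v = 33/2 over t∈[11/4,4] → v_max = 33/2
check: 33/2·(11/4+5/4) = 66 ✓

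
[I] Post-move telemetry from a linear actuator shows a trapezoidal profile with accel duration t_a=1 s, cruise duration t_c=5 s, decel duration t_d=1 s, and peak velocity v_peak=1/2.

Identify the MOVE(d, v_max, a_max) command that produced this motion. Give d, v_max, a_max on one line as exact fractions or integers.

a_max = (1/2)/1 = 1/2
d_a = ½·1/2·1 = 1/4; d_c = 1/2·5 = 5/2
d = 2·1/4 + 5/2 = 3
t_c = 5 > 0 ⇒ limit active, v_max = 1/2

d=3 v_max=1/2 a_max=1/2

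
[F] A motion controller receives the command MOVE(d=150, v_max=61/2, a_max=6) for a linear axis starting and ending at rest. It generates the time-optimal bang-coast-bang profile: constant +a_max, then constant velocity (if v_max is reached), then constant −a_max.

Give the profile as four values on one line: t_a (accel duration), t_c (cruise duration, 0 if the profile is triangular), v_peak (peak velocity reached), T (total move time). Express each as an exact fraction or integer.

t_a=5 t_c=0 v_peak=30 T=10

(v_max)²/a_max = (61/2)²/6 = 3721/24
150 < 3721/24 so t_c = 0
v_peak = √(150·6) = √900 = 30
t_a = 30/6 = 5; t_c = 0
T = 2·5 = 10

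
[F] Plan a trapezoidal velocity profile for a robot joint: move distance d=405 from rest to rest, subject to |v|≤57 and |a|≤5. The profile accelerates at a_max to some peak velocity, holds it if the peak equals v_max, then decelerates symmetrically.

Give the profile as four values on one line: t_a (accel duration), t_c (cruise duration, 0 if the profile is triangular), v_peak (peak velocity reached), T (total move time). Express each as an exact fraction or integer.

t_a=9 t_c=0 v_peak=45 T=18

(v_max)²/a_max = 57²/5 = 3249/5
405 < 3249/5 → triangular
v_peak = √(405·5) = √2025 = 45
t_a = 45/5 = 9; t_c = 0
T = 2·9 = 18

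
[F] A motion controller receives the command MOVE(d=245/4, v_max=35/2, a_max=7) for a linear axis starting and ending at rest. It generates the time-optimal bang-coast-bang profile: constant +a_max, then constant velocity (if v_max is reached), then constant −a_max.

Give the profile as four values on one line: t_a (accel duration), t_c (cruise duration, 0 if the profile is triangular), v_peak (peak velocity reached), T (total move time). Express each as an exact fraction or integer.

(v_max)²/a_max = (35/2)²/7 = 175/4
245/4 ≥ 175/4 so v_max reached
t_a = (35/2)/7 = 5/2; v_peak = 35/2
d_cruise = 245/4 − 175/4 = 35/2; t_c = (35/2)/(35/2) = 1
T = 2·5/2 + 1 = 6

t_a=5/2 t_c=1 v_peak=35/2 T=6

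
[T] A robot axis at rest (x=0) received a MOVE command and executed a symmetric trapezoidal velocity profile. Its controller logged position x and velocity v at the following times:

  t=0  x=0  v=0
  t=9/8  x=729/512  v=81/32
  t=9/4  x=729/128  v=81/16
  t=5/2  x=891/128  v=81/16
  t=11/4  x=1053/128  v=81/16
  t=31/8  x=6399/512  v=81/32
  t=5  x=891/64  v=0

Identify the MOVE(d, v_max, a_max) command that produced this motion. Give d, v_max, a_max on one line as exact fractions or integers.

d=891/64 v_max=81/16 a_max=9/4

final state: t=5, x=891/64, v=0 → d = 891/64
a_max = (81/32−0)/(9/8−0) = 9/4
max v = 81/16 over t∈[9/4,11/4] → v_max = 81/16
check: 81/16·(9/4+1/2) = 891/64 ✓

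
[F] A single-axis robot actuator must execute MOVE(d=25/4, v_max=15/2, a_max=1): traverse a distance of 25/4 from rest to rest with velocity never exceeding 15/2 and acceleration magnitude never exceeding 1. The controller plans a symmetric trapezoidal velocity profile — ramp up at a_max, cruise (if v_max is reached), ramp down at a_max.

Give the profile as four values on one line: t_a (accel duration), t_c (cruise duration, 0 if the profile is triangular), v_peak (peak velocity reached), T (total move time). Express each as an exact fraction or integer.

(v_max)²/a_max = (15/2)²/1 = 225/4
25/4 < 225/4 → triangular
v_peak = √(25/4·1) = √(25/4) = 5/2
t_a = (5/2)/1 = 5/2; t_c = 0
T = 2·5/2 = 5

t_a=5/2 t_c=0 v_peak=5/2 T=5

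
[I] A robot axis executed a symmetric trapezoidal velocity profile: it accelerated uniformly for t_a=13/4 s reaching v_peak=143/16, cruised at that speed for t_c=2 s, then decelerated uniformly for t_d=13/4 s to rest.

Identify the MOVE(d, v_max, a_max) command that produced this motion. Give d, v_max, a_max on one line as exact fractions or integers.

a_max = (143/16)/(13/4) = 11/4
d_a = ½·143/16·13/4 = 1859/128; d_c = 143/16·2 = 143/8
d = 2·1859/128 + 143/8 = 3003/64
t_c = 2 > 0 so v_max = 143/16

d=3003/64 v_max=143/16 a_max=11/4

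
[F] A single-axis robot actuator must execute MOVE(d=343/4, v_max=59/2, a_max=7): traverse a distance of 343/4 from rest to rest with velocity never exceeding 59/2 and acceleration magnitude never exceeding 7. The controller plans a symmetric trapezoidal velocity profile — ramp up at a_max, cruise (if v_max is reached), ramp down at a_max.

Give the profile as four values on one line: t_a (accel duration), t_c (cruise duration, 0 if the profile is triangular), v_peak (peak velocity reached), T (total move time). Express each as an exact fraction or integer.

v_max²/a_max = (59/2)²/7 = 3481/28
343/4 < 3481/28 → triangular
v_peak = √(343/4·7) = √(2401/4) = 49/2
t_a = (49/2)/7 = 7/2; t_c = 0
T = 2·7/2 = 7

t_a=7/2 t_c=0 v_peak=49/2 T=7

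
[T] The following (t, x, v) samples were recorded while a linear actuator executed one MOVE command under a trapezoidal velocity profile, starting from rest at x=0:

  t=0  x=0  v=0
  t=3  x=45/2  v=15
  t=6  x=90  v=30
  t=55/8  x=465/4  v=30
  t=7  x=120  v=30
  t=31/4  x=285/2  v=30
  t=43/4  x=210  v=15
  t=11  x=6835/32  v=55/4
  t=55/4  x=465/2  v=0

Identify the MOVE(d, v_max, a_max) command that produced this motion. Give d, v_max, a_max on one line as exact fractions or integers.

final state: t=55/4, x=465/2, v=0 → d = 465/2
a_max = (15−0)/(3−0) = 5
max v = 30 over t∈[6,31/4] → v_max = 30
check: 30·(6+7/4) = 465/2 ✓

d=465/2 v_max=30 a_max=5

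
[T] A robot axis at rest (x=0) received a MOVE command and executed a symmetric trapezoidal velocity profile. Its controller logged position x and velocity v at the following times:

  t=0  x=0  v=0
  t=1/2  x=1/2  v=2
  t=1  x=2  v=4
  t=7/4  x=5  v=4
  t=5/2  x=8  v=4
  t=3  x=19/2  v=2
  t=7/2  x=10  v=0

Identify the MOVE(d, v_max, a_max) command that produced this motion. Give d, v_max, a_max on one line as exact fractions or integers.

final state: t=7/2, x=10, v=0 → d = 10
a_max = (2−0)/(1/2−0) = 4
max v = 4 over t∈[1,5/2] → v_max = 4
check: 4·(1+3/2) = 10 ✓

d=10 v_max=4 a_max=4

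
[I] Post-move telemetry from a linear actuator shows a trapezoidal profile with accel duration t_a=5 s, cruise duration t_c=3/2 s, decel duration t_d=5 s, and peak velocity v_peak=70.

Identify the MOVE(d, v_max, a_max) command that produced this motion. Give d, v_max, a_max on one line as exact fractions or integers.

d=455 v_max=70 a_max=14

a_max = 70/5 = 14
d_a = ½·70·5 = 175; d_c = 70·3/2 = 105
d = 2·175 + 105 = 455
t_c = 3/2 > 0 so v_max = 70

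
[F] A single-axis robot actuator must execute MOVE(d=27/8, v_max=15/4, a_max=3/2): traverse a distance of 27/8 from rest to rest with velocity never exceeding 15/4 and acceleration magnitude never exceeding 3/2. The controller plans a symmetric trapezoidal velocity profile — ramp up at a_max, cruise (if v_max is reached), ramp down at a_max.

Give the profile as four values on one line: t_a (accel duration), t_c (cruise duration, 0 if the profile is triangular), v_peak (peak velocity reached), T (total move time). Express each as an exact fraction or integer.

(v_max)²/a_max = (15/4)²/(3/2) = 75/8
27/8 < 75/8 so t_c = 0
v_peak = √(27/8·3/2) = √(81/16) = 9/4
t_a = (9/4)/(3/2) = 3/2; t_c = 0
T = 2·3/2 = 3

t_a=3/2 t_c=0 v_peak=9/4 T=3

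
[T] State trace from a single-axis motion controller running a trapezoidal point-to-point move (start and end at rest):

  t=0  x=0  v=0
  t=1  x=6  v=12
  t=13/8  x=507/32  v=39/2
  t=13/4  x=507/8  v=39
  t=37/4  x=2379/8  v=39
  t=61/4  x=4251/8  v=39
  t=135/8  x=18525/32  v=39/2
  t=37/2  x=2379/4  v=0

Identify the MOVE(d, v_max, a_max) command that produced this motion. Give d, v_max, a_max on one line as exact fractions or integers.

d=2379/4 v_max=39 a_max=12

final state: t=37/2, x=2379/4, v=0 → d = 2379/4
a_max = (12−0)/(1−0) = 12
max v = 39 over t∈[13/4,61/4] → v_max = 39
check: 39·(13/4+12) = 2379/4 ✓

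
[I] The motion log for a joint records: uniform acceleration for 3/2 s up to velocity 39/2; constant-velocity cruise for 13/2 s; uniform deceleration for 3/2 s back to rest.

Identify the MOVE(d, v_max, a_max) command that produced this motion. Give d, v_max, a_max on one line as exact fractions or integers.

d=156 v_max=39/2 a_max=13

a_max = (39/2)/(3/2) = 13
d_a = ½·39/2·3/2 = 117/8; d_c = 39/2·13/2 = 507/4
d = 2·117/8 + 507/4 = 156
t_c = 13/2 > 0 so v_max = 39/2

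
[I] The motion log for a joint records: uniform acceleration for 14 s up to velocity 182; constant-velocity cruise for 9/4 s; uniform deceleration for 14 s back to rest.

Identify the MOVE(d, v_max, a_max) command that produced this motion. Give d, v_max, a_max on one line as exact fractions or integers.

d=5915/2 v_max=182 a_max=13

a_max = 182/14 = 13
d_a = ½·182·14 = 1274; d_c = 182·9/4 = 819/2
d = 2·1274 + 819/2 = 5915/2
t_c = 9/4 > 0 ⇒ limit active, v_max = 182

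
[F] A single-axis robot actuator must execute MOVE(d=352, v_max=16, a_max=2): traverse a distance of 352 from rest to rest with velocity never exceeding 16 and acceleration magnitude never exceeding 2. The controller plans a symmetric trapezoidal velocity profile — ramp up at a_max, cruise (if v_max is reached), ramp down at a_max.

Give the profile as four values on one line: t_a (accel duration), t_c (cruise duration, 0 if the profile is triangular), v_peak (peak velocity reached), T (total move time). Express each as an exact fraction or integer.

v_max²/a_max = 16²/2 = 128
352 ≥ 128 → trapezoidal
t_a = 16/2 = 8; v_peak = 16
d_cruise = 352 − 128 = 224; t_c = 224/16 = 14
T = 2·8 + 14 = 30

t_a=8 t_c=14 v_peak=16 T=30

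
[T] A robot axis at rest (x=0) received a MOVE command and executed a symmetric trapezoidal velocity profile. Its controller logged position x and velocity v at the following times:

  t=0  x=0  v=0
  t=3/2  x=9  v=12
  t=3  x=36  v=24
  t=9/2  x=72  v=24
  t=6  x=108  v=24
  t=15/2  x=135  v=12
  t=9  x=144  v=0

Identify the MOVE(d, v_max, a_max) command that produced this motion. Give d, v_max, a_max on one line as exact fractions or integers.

d=144 v_max=24 a_max=8

final state: t=9, x=144, v=0 → d = 144
a_max = (12−0)/(3/2−0) = 8
max v = 24 over t∈[3,6] → v_max = 24
check: 24·(3+3) = 144 ✓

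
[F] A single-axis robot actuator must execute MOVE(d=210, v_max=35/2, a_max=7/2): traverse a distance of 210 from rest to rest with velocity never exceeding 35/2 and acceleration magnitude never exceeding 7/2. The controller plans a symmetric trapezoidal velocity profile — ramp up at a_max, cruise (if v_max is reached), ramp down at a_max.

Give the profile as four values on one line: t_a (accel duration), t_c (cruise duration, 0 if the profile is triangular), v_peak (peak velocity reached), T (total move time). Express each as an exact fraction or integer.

(v_max)²/a_max = (35/2)²/(7/2) = 175/2
210 ≥ 175/2 → trapezoidal
t_a = (35/2)/(7/2) = 5; v_peak = 35/2
d_cruise = 210 − 175/2 = 245/2; t_c = (245/2)/(35/2) = 7
T = 2·5 + 7 = 17

t_a=5 t_c=7 v_peak=35/2 T=17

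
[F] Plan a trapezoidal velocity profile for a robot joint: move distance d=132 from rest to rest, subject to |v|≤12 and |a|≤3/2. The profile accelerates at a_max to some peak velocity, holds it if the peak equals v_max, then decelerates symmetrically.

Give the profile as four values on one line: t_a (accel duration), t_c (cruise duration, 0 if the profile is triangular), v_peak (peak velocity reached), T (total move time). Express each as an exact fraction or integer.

t_a=8 t_c=3 v_peak=12 T=19

v_max²/a_max = 12²/(3/2) = 96
132 ≥ 96 so v_max reached
t_a = 12/(3/2) = 8; v_peak = 12
d_cruise = 132 − 96 = 36; t_c = 36/12 = 3
T = 2·8 + 3 = 19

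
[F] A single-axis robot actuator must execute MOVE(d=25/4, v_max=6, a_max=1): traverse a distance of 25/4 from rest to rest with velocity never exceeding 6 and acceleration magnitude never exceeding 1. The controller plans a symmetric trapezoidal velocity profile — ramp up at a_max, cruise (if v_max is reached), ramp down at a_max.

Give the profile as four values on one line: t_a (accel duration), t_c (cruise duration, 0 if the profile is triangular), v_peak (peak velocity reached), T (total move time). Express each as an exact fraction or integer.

v_max²/a_max = 6²/1 = 36
25/4 < 36 so t_c = 0
v_peak = √(25/4·1) = √(25/4) = 5/2
t_a = (5/2)/1 = 5/2; t_c = 0
T = 2·5/2 = 5

t_a=5/2 t_c=0 v_peak=5/2 T=5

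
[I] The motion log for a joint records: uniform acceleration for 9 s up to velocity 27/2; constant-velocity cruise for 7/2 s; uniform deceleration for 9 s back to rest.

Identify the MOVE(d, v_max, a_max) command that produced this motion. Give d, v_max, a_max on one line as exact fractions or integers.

d=675/4 v_max=27/2 a_max=3/2

a_max = (27/2)/9 = 3/2
d_a = ½·27/2·9 = 243/4; d_c = 27/2·7/2 = 189/4
d = 2·243/4 + 189/4 = 675/4
t_c = 7/2 > 0 ⇒ limit active, v_max = 27/2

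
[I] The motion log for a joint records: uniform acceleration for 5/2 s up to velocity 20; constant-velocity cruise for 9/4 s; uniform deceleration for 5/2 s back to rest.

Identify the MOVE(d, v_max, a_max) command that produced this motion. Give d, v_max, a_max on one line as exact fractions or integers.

d=95 v_max=20 a_max=8

a_max = 20/(5/2) = 8
d_a = ½·20·5/2 = 25; d_c = 20·9/4 = 45
d = 2·25 + 45 = 95
t_c = 9/4 > 0 ⇒ limit active, v_max = 20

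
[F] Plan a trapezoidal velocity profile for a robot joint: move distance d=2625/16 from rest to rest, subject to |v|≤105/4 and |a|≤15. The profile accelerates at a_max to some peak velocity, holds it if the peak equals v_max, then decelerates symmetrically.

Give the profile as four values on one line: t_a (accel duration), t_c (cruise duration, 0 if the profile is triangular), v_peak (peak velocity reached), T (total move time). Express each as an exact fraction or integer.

(v_max)²/a_max = (105/4)²/15 = 735/16
2625/16 ≥ 735/16 ⇒ cruise phase
t_a = (105/4)/15 = 7/4; v_peak = 105/4
d_cruise = 2625/16 − 735/16 = 945/8; t_c = (945/8)/(105/4) = 9/2
T = 2·7/4 + 9/2 = 8

t_a=7/4 t_c=9/2 v_peak=105/4 T=8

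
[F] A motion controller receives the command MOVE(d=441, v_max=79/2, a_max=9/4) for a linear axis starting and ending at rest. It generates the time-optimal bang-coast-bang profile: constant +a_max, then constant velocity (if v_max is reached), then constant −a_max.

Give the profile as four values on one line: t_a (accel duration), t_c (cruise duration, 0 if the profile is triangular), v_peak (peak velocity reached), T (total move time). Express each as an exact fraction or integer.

(v_max)²/a_max = (79/2)²/(9/4) = 6241/9
441 < 6241/9 ⇒ no cruise
v_peak = √(441·9/4) = √(3969/4) = 63/2
t_a = (63/2)/(9/4) = 14; t_c = 0
T = 2·14 = 28

t_a=14 t_c=0 v_peak=63/2 T=28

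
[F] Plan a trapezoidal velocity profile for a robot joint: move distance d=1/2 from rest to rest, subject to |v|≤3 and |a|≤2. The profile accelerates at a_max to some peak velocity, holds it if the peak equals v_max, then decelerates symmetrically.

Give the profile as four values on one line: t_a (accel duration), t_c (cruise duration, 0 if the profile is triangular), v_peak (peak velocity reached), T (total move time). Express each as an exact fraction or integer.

vₘ²/aₘ = 3²/2 = 9/2
1/2 < 9/2 ⇒ no cruise
v_peak = √(1/2·2) = √1 = 1
t_a = 1/2; t_c = 0
T = 2·1/2 = 1

t_a=1/2 t_c=0 v_peak=1 T=1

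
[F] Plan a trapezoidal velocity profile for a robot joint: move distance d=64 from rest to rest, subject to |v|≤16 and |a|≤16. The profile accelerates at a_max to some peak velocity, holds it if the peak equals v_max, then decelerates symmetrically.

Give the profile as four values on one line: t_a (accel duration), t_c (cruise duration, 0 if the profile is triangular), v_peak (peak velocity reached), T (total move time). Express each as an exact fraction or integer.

(v_max)²/a_max = 16²/16 = 16
64 ≥ 16 ⇒ cruise phase
t_a = 16/16 = 1; v_peak = 16
d_cruise = 64 − 16 = 48; t_c = 48/16 = 3
T = 2·1 + 3 = 5

t_a=1 t_c=3 v_peak=16 T=5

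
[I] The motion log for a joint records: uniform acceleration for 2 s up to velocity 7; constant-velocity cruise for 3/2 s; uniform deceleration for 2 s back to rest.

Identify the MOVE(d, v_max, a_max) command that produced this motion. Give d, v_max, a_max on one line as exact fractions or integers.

d=49/2 v_max=7 a_max=7/2

a_max = 7/2
d_a = ½·7·2 = 7; d_c = 7·3/2 = 21/2
d = 2·7 + 21/2 = 49/2
t_c = 3/2 > 0 ⇒ limit active, v_max = 7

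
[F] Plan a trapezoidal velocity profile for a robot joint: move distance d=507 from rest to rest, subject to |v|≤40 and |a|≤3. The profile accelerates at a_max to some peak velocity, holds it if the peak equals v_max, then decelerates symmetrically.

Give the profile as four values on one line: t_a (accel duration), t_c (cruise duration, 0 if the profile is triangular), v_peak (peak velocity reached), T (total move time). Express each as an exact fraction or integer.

v_max²/a_max = 40²/3 = 1600/3
507 < 1600/3 ⇒ no cruise
v_peak = √(507·3) = √1521 = 39
t_a = 39/3 = 13; t_c = 0
T = 2·13 = 26

t_a=13 t_c=0 v_peak=39 T=26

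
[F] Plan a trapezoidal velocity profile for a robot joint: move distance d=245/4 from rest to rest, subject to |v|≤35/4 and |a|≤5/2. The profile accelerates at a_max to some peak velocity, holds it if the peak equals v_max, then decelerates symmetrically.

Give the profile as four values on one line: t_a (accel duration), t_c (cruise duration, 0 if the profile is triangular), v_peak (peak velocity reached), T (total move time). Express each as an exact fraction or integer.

t_a=7/2 t_c=7/2 v_peak=35/4 T=21/2

v_max²/a_max = (35/4)²/(5/2) = 245/8
245/4 ≥ 245/8 so v_max reached
t_a = (35/4)/(5/2) = 7/2; v_peak = 35/4
d_cruise = 245/4 − 245/8 = 245/8; t_c = (245/8)/(35/4) = 7/2
T = 2·7/2 + 7/2 = 21/2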